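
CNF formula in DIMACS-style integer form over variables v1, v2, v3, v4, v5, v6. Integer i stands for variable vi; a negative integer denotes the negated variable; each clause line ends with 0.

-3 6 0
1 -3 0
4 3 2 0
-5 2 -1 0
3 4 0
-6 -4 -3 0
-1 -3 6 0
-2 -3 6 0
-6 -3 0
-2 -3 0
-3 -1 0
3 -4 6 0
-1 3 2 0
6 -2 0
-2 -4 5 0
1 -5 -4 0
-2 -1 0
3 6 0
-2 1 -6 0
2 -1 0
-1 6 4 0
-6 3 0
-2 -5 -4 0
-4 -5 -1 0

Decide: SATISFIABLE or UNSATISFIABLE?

UNSATISFIABLE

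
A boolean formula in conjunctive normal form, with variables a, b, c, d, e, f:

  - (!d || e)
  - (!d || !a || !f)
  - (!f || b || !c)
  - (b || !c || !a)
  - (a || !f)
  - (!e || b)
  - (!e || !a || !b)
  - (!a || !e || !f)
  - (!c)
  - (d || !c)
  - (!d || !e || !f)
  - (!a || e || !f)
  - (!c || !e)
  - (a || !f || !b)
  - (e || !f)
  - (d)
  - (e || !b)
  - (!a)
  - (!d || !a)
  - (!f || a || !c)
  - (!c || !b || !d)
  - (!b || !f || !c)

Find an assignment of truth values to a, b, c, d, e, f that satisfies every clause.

a = False, b = True, c = False, d = True, e = True, f = False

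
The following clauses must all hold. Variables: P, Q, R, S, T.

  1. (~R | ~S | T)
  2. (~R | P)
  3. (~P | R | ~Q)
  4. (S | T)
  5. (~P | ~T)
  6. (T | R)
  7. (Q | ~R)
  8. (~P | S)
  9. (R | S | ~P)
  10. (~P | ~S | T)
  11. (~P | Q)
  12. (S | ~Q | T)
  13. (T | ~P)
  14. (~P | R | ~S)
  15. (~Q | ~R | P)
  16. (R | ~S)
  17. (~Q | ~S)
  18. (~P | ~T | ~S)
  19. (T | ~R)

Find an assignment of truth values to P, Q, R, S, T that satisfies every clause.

P = False  Q = True  R = False  S = False  T = True

Try P = False.
  then R is forced to False.
  then T is forced to True.
  then S is forced to False.
Q is now unconstrained; take Q = True.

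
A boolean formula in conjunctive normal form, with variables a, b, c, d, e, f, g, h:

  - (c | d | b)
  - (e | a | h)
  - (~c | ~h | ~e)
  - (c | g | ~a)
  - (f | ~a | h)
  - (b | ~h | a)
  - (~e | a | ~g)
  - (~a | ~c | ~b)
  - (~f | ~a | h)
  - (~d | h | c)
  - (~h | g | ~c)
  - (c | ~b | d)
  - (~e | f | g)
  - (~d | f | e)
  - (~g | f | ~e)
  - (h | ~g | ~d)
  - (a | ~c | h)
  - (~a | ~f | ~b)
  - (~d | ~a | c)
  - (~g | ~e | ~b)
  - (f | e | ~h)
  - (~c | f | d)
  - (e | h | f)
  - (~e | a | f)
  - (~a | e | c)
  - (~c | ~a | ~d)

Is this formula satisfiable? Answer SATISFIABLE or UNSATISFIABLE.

SATISFIABLE

Branch on a: take a = False.
Branch on b: take b = True.
For the remaining variables, c = False, d = True, e = True, f = True, g = False, h = True works.
Every clause has at least one true literal under this assignment.
So a=F, b=T, c=F, d=T, e=T, f=T, g=F, h=T is a satisfying assignment.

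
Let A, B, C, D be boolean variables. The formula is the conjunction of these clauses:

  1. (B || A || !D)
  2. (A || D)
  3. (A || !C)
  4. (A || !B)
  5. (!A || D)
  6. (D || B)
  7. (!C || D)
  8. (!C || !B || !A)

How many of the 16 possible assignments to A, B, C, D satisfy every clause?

3

The models are:
  A=1 B=0 C=0 D=1
  A=1 B=0 C=1 D=1
  A=1 B=1 C=0 D=1
Count: 3.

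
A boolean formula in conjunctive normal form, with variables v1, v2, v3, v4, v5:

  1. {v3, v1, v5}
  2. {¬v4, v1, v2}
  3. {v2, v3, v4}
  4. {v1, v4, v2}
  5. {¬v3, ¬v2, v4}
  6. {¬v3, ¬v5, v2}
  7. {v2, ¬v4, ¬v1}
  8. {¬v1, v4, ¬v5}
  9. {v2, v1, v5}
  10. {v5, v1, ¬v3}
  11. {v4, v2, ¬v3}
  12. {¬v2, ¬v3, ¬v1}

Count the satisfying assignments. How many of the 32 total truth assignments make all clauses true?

6

The models are:
  v1=0 v2=1 v3=0 v4=0 v5=1
  v1=0 v2=1 v3=0 v4=1 v5=1
  v1=0 v2=1 v3=1 v4=1 v5=1
  v1=1 v2=1 v3=0 v4=0 v5=0
  v1=1 v2=1 v3=0 v4=1 v5=0
  v1=1 v2=1 v3=0 v4=1 v5=1
That's 6 in total.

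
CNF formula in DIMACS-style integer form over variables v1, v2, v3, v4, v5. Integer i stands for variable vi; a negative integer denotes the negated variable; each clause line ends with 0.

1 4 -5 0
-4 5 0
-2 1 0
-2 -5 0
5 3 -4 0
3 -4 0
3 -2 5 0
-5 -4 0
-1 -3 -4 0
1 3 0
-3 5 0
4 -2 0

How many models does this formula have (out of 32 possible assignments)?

Satisfying assignments:
  v1=1 v2=0 v3=0 v4=0 v5=0
  v1=1 v2=0 v3=0 v4=0 v5=1
  v1=1 v2=0 v3=1 v4=0 v5=1
That's 3 in total.

3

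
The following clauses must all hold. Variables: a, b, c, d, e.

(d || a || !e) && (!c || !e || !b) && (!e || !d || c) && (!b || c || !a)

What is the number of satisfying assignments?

18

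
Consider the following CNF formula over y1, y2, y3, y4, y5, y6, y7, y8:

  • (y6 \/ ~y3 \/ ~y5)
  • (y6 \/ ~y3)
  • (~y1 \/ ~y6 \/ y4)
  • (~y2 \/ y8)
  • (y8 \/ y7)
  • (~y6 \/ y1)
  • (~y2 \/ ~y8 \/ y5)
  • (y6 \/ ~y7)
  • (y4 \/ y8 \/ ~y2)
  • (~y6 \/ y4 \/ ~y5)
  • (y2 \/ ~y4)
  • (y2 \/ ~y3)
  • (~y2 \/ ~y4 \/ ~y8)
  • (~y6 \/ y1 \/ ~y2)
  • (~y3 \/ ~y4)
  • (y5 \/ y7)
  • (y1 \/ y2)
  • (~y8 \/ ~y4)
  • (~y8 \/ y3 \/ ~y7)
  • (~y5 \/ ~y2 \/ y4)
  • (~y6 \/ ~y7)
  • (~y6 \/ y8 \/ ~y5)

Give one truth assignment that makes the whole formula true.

y1 = T  y2 = F  y3 = F  y4 = F  y5 = T  y6 = F  y7 = F  y8 = T

Branch on y1: take y1 = True.
For the remaining variables, y2 = False, y3 = False, y4 = False, y5 = True, y6 = False, y7 = False, y8 = True works.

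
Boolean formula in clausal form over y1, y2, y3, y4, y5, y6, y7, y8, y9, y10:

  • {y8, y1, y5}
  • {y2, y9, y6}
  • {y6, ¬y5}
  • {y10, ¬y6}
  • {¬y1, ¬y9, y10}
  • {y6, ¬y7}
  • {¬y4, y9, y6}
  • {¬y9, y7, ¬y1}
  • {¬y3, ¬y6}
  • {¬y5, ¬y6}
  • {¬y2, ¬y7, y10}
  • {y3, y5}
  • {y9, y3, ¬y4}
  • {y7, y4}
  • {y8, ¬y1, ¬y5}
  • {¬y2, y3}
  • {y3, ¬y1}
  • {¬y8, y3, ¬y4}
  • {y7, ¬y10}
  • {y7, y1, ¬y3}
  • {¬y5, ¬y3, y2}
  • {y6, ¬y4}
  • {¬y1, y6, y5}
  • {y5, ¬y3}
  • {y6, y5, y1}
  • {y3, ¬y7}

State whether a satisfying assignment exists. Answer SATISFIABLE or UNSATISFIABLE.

UNSATISFIABLE

y3 = True:
  propagation gives y6=False, y5=False; an empty clause results — contradiction.
y3 = False:
  propagation gives y5=True, y6=True; an empty clause results — contradiction.
Every branch closes, so no satisfying assignment exists.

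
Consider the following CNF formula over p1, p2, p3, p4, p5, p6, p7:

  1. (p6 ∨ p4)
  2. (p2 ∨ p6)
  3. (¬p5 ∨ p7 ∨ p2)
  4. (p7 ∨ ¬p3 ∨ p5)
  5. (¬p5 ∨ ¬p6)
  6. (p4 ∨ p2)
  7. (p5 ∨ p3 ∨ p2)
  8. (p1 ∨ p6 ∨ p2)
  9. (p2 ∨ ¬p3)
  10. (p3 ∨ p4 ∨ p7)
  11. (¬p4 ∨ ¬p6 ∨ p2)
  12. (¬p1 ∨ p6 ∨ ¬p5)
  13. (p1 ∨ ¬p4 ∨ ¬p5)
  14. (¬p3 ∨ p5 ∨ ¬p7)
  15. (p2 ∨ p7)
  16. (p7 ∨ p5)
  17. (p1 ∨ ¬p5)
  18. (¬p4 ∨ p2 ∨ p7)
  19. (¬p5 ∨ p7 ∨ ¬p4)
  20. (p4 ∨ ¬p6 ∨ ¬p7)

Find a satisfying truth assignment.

p1=F  p2=T  p3=F  p4=T  p5=F  p6=T  p7=T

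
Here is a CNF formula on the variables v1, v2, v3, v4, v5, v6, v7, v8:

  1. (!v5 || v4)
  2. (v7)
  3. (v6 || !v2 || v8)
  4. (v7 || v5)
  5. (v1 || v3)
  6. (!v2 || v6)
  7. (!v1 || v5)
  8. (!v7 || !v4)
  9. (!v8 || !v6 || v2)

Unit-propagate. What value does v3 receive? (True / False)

True

(v7) stands alone — v7 = True.
(!v4 || !v7): since v7 = True, the clause reduces to (!v4). v4 = False.
In (!v5 || v4), v4 is now false; !v5 must hold, so v5 = False.
From (!v1 || v5) and v5 = False: v1 = False.
(v3 || v1): since v1 = False, the clause reduces to (v3). v3 = True.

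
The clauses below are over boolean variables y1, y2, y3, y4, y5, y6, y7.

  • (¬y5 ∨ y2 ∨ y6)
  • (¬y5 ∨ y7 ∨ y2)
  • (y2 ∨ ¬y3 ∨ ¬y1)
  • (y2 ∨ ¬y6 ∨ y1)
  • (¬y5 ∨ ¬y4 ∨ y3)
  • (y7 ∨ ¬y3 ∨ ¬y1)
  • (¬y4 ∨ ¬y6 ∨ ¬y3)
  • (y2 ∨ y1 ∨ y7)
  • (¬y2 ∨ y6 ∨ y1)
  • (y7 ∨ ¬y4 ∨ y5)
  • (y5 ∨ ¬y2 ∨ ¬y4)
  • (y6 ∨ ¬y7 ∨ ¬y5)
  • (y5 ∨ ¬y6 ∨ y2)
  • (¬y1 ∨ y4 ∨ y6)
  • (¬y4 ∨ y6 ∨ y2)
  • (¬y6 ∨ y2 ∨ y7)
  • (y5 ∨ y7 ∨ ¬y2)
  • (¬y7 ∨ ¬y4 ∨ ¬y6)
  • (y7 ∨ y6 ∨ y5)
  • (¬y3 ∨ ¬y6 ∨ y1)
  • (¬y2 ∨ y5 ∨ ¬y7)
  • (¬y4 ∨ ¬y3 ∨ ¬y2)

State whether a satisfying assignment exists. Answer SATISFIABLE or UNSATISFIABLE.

SATISFIABLE

Branch on y1: take y1 = True.
Branch on y2: take y2 = True.
Set y3 = False and propagate.
The remaining clauses are satisfied by y4 = False, y5 = True, y6 = True, y7 = True.
So y1 = T  y2 = T  y3 = F  y4 = F  y5 = T  y6 = T  y7 = T is a satisfying assignment.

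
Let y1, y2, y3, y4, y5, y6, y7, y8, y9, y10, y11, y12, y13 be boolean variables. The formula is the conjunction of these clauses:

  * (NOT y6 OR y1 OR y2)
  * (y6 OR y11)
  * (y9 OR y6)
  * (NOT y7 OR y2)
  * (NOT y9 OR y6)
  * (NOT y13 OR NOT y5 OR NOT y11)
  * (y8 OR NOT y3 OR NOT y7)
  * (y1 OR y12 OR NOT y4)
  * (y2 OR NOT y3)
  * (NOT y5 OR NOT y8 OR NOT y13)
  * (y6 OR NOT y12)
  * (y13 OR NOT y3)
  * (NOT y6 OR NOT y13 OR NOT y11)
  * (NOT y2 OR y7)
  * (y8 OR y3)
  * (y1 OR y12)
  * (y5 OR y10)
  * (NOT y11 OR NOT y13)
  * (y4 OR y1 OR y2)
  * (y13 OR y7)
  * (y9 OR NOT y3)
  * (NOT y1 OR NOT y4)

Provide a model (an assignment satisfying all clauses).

y1 = T, y2 = F, y3 = F, y4 = F, y5 = F, y6 = T, y7 = F, y8 = T, y9 = F, y10 = T, y11 = F, y12 = T, y13 = T

Check each clause:
  1. (NOT y6 OR y2 OR y1) — y1 is true.
  2. (y11 OR y6) — y6 is true.
  3. (y6 OR y9) — y6 is true.
  4. (NOT y7 OR y2) — NOT y7 is true.
  5. (NOT y9 OR y6) — y6 is true.
  6. (NOT y13 OR NOT y11 OR NOT y5) — NOT y11 is true.
  7. (y8 OR NOT y7 OR NOT y3) — y8 is true.
  8. (y12 OR NOT y4 OR y1) — y1 is true.
  9. (NOT y3 OR y2) — NOT y3 is true.
  10. (NOT y5 OR NOT y13 OR NOT y8) — NOT y5 is true.
  11. (NOT y12 OR y6) — y6 is true.
  12. (NOT y3 OR y13) — y13 is true.
  13. (NOT y11 OR NOT y6 OR NOT y13) — NOT y11 is true.
  14. (NOT y2 OR y7) — NOT y2 is true.
  15. (y3 OR y8) — y8 is true.
  16. (y1 OR y12) — y1 is true.
  17. (y5 OR y10) — y10 is true.
  18. (NOT y13 OR NOT y11) — NOT y11 is true.
  19. (y1 OR y2 OR y4) — y1 is true.
  20. (y13 OR y7) — y13 is true.
  21. (y9 OR NOT y3) — NOT y3 is true.
  22. (NOT y4 OR NOT y1) — NOT y4 is true.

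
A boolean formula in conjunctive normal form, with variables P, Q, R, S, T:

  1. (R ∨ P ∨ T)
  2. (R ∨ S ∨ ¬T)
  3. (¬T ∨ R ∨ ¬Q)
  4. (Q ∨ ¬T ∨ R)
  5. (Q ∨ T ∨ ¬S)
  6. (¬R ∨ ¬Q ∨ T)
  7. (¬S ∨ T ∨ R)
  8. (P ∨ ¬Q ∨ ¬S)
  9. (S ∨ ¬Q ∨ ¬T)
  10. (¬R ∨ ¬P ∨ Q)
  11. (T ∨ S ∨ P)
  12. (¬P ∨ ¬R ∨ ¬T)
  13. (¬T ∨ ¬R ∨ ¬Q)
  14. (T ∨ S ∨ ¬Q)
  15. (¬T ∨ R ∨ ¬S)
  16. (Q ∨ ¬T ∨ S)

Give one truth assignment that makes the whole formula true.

P=1, Q=0, R=0, S=0, T=0

Set P = True and propagate.
Set Q = False and propagate.
  then R is forced to False.
  then T is forced to False.
  then S is forced to False.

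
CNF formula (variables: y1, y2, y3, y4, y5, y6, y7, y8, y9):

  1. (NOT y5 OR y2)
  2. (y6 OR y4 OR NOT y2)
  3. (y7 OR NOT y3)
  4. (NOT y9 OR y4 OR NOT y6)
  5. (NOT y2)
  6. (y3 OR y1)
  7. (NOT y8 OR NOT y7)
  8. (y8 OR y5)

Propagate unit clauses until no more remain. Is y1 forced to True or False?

Unit clause (NOT y2) sets y2 = False.
From (y2 OR NOT y5) and y2 = False: y5 = False.
(y8 OR y5): since y5 = False, the clause reduces to (y8). y8 = True.
(NOT y8 OR NOT y7) with y8 = True leaves only NOT y7, so y7 = False.
From (y7 OR NOT y3) and y7 = False: y3 = False.
(y1 OR y3) with y3 = False leaves only y1, so y1 = True.

True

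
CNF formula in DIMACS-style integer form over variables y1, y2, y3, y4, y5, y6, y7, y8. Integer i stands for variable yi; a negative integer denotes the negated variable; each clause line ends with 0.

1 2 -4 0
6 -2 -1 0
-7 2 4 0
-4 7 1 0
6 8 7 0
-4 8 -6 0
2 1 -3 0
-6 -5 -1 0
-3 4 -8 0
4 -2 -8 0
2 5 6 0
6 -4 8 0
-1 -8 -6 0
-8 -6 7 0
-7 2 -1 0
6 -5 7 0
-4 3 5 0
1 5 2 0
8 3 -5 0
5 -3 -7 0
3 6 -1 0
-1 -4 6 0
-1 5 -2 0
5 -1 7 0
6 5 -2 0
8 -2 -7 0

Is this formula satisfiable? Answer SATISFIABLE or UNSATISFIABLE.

SATISFIABLE

Branch on y1: take y1 = False.
Try y2 = True.
The remaining clauses are satisfied by y3 = True, y4 = True, y5 = True, y6 = True, y7 = True, y8 = True.
So y1=F  y2=T  y3=T  y4=T  y5=T  y6=T  y7=T  y8=T is a satisfying assignment.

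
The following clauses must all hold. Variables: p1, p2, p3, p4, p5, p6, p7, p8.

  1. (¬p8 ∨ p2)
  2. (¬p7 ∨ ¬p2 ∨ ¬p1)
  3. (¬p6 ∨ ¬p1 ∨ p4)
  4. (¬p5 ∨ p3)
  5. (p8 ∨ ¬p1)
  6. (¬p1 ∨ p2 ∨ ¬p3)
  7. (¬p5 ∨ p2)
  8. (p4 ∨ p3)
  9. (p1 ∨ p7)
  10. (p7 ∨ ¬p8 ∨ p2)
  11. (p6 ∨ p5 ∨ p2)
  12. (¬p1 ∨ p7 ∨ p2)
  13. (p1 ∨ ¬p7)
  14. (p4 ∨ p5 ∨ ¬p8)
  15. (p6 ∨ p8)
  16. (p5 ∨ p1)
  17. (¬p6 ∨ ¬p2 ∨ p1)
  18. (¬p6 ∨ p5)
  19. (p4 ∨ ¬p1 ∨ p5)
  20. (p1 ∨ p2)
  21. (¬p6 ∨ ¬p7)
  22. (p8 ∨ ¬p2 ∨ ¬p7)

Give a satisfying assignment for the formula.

Pure literal: p4 appears only positively; assign p4 = True.
Set p1 = True and propagate.
  then p8 is forced to True.
  then p2 is forced to True.
  then p7 is forced to False.
Try p3 = True.
Set p5 = True and propagate.
p6 is now unconstrained; take p6 = False.
Every clause has at least one true literal under this assignment.
Check each clause:
  1. (¬p8 ∨ p2) — p2 is true.
  2. (¬p1 ∨ ¬p2 ∨ ¬p7) — ¬p7 is true.
  3. (p4 ∨ ¬p1 ∨ ¬p6) — ¬p6 is true.
  4. (p3 ∨ ¬p5) — p3 is true.
  5. (¬p1 ∨ p8) — p8 is true.
  6. (¬p1 ∨ p2 ∨ ¬p3) — p2 is true.
  7. (¬p5 ∨ p2) — p2 is true.
  8. (p4 ∨ p3) — p3 is true.
  9. (p7 ∨ p1) — p1 is true.
  10. (¬p8 ∨ p7 ∨ p2) — p2 is true.
  11. (p2 ∨ p6 ∨ p5) — p2 is true.
  12. (p7 ∨ p2 ∨ ¬p1) — p2 is true.
  13. (¬p7 ∨ p1) — ¬p7 is true.
  14. (¬p8 ∨ p5 ∨ p4) — p4 is true.
  15. (p8 ∨ p6) — p8 is true.
  16. (p1 ∨ p5) — p1 is true.
  17. (¬p6 ∨ ¬p2 ∨ p1) — p1 is true.
  18. (¬p6 ∨ p5) — ¬p6 is true.
  19. (¬p1 ∨ p5 ∨ p4) — p4 is true.
  20. (p2 ∨ p1) — p1 is true.
  21. (¬p6 ∨ ¬p7) — ¬p7 is true.
  22. (p8 ∨ ¬p2 ∨ ¬p7) — p8 is true.

p1=T, p2=T, p3=T, p4=T, p5=T, p6=F, p7=F, p8=T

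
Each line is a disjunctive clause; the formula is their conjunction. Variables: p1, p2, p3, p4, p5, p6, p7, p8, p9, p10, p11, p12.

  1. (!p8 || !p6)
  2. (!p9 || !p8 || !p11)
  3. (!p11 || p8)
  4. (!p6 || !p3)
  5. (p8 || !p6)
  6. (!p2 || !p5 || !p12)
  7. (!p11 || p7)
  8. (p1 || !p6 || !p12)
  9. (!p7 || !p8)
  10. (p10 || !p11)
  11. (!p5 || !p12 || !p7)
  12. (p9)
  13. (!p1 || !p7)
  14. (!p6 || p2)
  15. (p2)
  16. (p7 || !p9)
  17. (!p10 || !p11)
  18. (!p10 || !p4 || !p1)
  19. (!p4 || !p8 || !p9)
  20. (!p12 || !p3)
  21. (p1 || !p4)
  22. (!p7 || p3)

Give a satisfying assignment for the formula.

p1 = F  p2 = T  p3 = T  p4 = F  p5 = T  p6 = F  p7 = T  p8 = F  p9 = T  p10 = T  p11 = F  p12 = F

Check each clause:
  1. (!p6 || !p8) — !p8 is true.
  2. (!p9 || !p11 || !p8) — !p8 is true.
  3. (p8 || !p11) — !p11 is true.
  4. (!p6 || !p3) — !p6 is true.
  5. (p8 || !p6) — !p6 is true.
  6. (!p2 || !p12 || !p5) — !p12 is true.
  7. (p7 || !p11) — !p11 is true.
  8. (!p6 || !p12 || p1) — !p6 is true.
  9. (!p7 || !p8) — !p8 is true.
  10. (!p11 || p10) — p10 is true.
  11. (!p7 || !p12 || !p5) — !p12 is true.
  12. (p9) — p9 is true.
  13. (!p1 || !p7) — !p1 is true.
  14. (!p6 || p2) — p2 is true.
  15. (p2) — p2 is true.
  16. (p7 || !p9) — p7 is true.
  17. (!p11 || !p10) — !p11 is true.
  18. (!p1 || !p4 || !p10) — !p4 is true.
  19. (!p8 || !p4 || !p9) — !p8 is true.
  20. (!p12 || !p3) — !p12 is true.
  21. (p1 || !p4) — !p4 is true.
  22. (!p7 || p3) — p3 is true.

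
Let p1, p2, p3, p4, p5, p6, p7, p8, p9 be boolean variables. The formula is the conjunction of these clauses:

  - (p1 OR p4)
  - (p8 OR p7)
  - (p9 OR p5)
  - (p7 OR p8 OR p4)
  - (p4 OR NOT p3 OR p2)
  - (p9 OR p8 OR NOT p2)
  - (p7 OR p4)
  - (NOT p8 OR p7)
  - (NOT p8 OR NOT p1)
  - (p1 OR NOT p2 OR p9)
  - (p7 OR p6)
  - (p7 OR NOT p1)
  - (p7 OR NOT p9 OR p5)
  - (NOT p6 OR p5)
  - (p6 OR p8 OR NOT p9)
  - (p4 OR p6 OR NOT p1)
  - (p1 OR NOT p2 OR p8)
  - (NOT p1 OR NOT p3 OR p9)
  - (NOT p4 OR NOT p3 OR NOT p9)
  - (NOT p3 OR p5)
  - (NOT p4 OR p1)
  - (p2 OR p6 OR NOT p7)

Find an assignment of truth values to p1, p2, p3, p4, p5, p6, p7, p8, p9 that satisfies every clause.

p1=1  p2=1  p3=0  p4=1  p5=1  p6=1  p7=1  p8=0  p9=1

p3 occurs only negated in the remaining clauses — set p3 = False.
p5 occurs only positively in the remaining clauses — set p5 = True.
Set p1 = True and propagate.
  then p8 is forced to False.
  then p7 is forced to True.
Branch on p2: take p2 = True.
  then p9 is forced to True.
  then p6 is forced to True.
p4 is now unconstrained; take p4 = True.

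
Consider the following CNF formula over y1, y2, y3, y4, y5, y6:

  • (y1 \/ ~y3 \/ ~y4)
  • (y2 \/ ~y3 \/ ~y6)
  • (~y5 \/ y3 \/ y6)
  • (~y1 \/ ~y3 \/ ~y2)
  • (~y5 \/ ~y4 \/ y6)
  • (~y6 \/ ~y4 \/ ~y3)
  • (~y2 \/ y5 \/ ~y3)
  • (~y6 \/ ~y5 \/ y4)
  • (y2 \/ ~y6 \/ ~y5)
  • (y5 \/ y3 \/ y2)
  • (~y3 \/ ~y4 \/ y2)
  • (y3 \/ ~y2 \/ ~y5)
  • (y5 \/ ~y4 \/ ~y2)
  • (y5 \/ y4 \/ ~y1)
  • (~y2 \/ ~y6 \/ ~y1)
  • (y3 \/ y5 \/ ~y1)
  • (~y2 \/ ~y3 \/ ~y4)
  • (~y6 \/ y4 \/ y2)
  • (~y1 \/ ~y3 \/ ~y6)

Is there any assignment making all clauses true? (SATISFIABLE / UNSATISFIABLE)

SATISFIABLE

Branch on y1: take y1 = False.
Branch on y2: take y2 = True.
Try y3 = True.
  then y4 is forced to False.
  then y5 is forced to True.
  then y6 is forced to False.
Every clause has at least one true literal under this assignment.
So y1 = False  y2 = True  y3 = True  y4 = False  y5 = True  y6 = False is a satisfying assignment.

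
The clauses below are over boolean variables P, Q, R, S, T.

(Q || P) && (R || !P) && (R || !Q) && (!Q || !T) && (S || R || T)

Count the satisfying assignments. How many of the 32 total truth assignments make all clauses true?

8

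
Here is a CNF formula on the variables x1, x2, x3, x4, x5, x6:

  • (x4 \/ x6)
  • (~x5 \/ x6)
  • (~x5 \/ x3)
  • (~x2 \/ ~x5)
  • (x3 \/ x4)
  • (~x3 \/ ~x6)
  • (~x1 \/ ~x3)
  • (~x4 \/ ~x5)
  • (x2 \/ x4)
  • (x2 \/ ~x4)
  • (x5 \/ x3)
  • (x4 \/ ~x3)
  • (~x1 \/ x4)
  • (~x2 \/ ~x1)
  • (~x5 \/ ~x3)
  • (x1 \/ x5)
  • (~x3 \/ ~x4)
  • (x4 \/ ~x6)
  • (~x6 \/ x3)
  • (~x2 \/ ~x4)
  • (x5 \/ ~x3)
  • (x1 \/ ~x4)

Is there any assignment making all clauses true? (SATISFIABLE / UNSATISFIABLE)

UNSATISFIABLE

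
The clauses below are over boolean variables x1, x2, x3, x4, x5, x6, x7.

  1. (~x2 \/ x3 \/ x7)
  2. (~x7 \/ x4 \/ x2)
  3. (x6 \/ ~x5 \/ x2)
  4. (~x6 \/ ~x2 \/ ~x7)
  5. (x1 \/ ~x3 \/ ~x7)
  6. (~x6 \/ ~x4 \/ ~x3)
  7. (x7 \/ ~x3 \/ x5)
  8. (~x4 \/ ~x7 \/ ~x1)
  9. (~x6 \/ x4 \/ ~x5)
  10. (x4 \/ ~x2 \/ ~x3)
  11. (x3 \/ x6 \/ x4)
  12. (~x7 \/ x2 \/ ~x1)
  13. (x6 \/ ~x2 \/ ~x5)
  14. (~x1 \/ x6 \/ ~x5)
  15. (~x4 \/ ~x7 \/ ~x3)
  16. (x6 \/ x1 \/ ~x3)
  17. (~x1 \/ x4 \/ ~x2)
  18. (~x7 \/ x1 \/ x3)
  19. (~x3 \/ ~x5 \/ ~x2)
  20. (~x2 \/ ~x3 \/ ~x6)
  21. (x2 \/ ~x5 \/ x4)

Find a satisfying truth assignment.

x1=0, x2=0, x3=0, x4=1, x5=0, x6=1, x7=0

Try x1 = False.
Try x2 = False.
Set x3 = False and propagate.
  then x7 is forced to False.
The remaining clauses are satisfied by x4 = True, x5 = False, x6 = True.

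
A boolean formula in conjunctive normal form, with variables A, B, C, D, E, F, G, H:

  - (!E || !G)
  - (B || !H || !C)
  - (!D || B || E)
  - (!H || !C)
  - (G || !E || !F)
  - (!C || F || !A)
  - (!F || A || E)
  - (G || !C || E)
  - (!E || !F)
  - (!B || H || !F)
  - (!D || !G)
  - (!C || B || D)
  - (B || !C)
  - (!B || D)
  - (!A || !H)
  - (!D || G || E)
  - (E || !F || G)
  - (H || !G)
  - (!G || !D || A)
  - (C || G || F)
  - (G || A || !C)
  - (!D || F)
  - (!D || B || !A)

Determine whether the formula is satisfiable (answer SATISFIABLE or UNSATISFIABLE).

Branch on A: take A = False.
For the remaining variables, B = False, C = False, D = False, E = False, F = False, G = True, H = True works.
So A=F, B=F, C=F, D=F, E=F, F=F, G=T, H=T is a satisfying assignment.

SATISFIABLE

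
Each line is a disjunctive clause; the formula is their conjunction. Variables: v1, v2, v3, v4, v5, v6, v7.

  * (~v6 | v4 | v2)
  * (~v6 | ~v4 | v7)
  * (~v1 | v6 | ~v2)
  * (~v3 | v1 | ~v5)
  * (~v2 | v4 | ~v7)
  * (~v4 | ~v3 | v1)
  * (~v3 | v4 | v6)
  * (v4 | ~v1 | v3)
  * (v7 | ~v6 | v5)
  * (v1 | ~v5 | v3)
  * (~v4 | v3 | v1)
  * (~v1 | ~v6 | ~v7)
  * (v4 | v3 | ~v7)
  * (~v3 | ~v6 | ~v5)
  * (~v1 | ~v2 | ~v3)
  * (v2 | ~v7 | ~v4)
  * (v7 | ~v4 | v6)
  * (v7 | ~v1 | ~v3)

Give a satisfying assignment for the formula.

v1=F  v2=T  v3=F  v4=F  v5=F  v6=F  v7=F

Branch on v1: take v1 = False.
Branch on v2: take v2 = True.
Branch on v3: take v3 = False.
  then v5 is forced to False.
  then v4 is forced to False.
  then v7 is forced to False.
  then v6 is forced to False.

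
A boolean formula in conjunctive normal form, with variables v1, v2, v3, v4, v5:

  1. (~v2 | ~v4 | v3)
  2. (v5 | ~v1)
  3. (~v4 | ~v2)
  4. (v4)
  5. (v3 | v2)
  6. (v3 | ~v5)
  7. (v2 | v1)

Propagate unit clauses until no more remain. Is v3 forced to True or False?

True

Unit clause (v4) sets v4 = True.
(~v4 | ~v2) with v4 = True leaves only ~v2, so v2 = False.
(v2 | v3) with v2 = False leaves only v3, so v3 = True.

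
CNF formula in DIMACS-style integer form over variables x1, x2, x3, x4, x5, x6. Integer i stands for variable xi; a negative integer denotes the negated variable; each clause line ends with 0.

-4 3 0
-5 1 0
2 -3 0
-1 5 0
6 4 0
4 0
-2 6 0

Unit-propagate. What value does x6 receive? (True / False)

Unit clause (x4) sets x4 = True.
From (~x4 \/ x3) and x4 = True: x3 = True.
(~x3 \/ x2): since x3 = True, the clause reduces to (x2). x2 = True.
(x6 \/ ~x2): since x2 = True, the clause reduces to (x6). x6 = True.

True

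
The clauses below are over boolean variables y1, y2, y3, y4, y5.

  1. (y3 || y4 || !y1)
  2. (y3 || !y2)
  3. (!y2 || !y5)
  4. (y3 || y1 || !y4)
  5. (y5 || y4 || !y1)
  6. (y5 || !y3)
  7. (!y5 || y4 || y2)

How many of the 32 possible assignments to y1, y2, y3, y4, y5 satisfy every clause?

5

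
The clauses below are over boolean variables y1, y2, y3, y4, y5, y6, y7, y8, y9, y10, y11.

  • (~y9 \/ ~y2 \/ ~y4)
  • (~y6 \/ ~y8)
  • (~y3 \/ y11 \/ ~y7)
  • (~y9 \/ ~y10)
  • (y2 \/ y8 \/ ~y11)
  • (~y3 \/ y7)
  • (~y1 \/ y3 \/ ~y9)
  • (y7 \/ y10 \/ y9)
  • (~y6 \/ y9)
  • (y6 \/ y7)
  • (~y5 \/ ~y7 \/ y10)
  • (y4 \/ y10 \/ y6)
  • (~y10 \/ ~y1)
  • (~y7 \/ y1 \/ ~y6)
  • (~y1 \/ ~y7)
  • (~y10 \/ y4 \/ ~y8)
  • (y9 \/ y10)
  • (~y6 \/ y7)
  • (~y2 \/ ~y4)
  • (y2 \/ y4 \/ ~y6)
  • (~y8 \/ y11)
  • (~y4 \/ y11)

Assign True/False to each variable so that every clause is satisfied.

y5 occurs only negated in the remaining clauses — set y5 = False.
Branch on y1: take y1 = False.
For the remaining variables, y2 = False, y3 = True, y4 = True, y6 = False, y7 = True, y8 = True, y9 = False, y10 = True, y11 = True works.

y1 = False, y2 = False, y3 = True, y4 = True, y5 = False, y6 = False, y7 = True, y8 = True, y9 = False, y10 = True, y11 = True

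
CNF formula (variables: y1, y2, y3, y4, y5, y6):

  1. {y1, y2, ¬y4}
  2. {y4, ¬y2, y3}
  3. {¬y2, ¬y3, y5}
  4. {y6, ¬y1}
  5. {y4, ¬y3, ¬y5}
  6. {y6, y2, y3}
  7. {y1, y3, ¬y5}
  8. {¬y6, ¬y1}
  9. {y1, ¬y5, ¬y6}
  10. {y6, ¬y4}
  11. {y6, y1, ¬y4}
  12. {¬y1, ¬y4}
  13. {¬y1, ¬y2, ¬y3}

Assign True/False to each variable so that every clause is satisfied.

Try y1 = False.
The remaining clauses are satisfied by y2 = False, y3 = False, y4 = False, y5 = False, y6 = True.

y1=0, y2=0, y3=0, y4=0, y5=0, y6=1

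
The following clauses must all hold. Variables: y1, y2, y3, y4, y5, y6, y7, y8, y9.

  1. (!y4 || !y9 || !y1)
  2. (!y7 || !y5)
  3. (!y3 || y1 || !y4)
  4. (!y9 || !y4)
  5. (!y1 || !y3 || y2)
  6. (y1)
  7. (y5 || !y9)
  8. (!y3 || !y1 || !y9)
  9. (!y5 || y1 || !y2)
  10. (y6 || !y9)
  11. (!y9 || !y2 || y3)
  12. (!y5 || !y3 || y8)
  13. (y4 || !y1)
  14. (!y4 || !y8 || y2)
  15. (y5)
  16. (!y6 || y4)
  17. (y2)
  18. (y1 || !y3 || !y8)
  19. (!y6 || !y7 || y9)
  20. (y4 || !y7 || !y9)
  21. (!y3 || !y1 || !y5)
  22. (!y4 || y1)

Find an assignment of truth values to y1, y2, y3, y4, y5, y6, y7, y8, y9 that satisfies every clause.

(y1) is a unit clause, so y1 = True.
The clause (y4) is unit: y4 must be True.
The clause (!y9) is unit: y9 must be False.
(y5) is a unit clause, so y5 = True.
Unit propagation: (!y7) forces y7 = False.
Unit propagation: (y2) forces y2 = True.
The clause (!y3) is unit: y3 must be False.
y6, y8 are now unconstrained; take y6 = False, y8 = False.

y1=T, y2=T, y3=F, y4=T, y5=T, y6=F, y7=F, y8=F, y9=F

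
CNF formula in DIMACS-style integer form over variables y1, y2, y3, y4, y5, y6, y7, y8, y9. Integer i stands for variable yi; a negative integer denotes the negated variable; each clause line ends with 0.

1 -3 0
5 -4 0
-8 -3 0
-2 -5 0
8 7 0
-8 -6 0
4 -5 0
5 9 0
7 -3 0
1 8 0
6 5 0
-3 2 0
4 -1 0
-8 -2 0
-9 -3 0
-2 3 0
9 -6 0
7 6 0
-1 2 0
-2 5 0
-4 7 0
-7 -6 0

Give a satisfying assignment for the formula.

y1=False  y2=False  y3=False  y4=True  y5=True  y6=False  y7=True  y8=True  y9=True

Check each clause:
  1. (y1 | ~y3) — ~y3 is true.
  2. (y5 | ~y4) — y5 is true.
  3. (~y8 | ~y3) — ~y3 is true.
  4. (~y2 | ~y5) — ~y2 is true.
  5. (y7 | y8) — y8 is true.
  6. (~y8 | ~y6) — ~y6 is true.
  7. (y4 | ~y5) — y4 is true.
  8. (y9 | y5) — y9 is true.
  9. (~y3 | y7) — ~y3 is true.
  10. (y1 | y8) — y8 is true.
  11. (y5 | y6) — y5 is true.
  12. (y2 | ~y3) — ~y3 is true.
  13. (y4 | ~y1) — y4 is true.
  14. (~y2 | ~y8) — ~y2 is true.
  15. (~y3 | ~y9) — ~y3 is true.
  16. (y3 | ~y2) — ~y2 is true.
  17. (~y6 | y9) — y9 is true.
  18. (y6 | y7) — y7 is true.
  19. (~y1 | y2) — ~y1 is true.
  20. (y5 | ~y2) — y5 is true.
  21. (~y4 | y7) — y7 is true.
  22. (~y7 | ~y6) — ~y6 is true.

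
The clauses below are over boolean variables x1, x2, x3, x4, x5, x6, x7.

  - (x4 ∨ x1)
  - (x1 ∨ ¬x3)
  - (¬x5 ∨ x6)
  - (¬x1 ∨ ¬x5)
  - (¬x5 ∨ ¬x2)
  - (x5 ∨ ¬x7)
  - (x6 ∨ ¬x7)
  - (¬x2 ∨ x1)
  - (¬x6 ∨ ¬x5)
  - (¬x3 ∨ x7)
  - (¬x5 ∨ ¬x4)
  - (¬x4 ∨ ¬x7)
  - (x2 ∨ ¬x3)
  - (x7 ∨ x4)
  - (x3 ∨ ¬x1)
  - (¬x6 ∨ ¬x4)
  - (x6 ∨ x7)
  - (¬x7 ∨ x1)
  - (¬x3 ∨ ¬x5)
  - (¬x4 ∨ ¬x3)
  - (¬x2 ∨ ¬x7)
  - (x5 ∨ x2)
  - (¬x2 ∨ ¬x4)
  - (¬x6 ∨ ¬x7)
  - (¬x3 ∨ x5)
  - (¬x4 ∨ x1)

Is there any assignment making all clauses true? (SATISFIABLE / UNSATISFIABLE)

UNSATISFIABLE

x5 = True:
  propagation gives x6=True; an empty clause results — contradiction.
x5 = False:
  propagation gives x7=False, x3=False, x4=True, x1=False; an empty clause results — contradiction.
Every branch closes, so no satisfying assignment exists.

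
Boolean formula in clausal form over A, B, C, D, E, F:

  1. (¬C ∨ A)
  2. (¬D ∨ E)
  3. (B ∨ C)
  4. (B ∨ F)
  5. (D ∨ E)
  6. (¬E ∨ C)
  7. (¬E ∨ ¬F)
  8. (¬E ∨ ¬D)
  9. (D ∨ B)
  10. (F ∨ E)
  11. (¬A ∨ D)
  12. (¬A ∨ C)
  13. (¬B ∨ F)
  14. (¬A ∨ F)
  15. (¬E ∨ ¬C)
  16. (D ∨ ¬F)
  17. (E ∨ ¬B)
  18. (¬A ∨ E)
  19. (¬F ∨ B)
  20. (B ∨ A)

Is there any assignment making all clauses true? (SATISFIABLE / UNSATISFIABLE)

E = True:
  propagation gives C=True; an empty clause results — contradiction.
E = False:
  propagation gives D=False; an empty clause results — contradiction.
Every branch closes, so no satisfying assignment exists.

UNSATISFIABLE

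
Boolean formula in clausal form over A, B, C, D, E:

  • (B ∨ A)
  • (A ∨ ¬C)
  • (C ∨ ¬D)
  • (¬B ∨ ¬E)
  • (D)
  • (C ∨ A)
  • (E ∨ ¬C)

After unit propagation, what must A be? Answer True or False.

(D) is a unit clause: D = True.
(¬D ∨ C) with D = True leaves only C, so C = True.
(¬C ∨ A): since C = True, the clause reduces to (A). A = True.

True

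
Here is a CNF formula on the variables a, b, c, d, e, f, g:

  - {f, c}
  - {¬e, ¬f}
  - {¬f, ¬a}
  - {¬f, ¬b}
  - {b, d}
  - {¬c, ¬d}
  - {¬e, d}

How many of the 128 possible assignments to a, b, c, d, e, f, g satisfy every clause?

6

Satisfying assignments:
  a=0 b=0 c=0 d=1 e=0 f=1 g=0
  a=0 b=0 c=0 d=1 e=0 f=1 g=1
  a=0 b=1 c=1 d=0 e=0 f=0 g=0
  a=0 b=1 c=1 d=0 e=0 f=0 g=1
  a=1 b=1 c=1 d=0 e=0 f=0 g=0
  a=1 b=1 c=1 d=0 e=0 f=0 g=1
That's 6 in total.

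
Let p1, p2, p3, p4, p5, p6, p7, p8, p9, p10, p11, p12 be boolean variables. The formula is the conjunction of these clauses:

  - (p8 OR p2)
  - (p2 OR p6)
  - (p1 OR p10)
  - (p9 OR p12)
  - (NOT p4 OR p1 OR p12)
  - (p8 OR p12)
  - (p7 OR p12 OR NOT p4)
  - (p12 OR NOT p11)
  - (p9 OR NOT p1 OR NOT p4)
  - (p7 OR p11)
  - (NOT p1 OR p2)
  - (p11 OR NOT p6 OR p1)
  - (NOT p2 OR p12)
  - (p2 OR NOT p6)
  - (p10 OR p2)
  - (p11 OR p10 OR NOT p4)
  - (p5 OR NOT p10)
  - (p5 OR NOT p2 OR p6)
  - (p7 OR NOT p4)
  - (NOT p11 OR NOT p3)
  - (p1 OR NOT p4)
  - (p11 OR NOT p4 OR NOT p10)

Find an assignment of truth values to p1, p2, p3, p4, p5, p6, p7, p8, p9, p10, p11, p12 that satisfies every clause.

p1=T, p2=T, p3=F, p4=F, p5=F, p6=T, p7=F, p8=T, p9=F, p10=F, p11=T, p12=T

p3 occurs only negated in the remaining clauses — set p3 = False.
Pure literal: p4 appears only negated; assign p4 = False.
Set p1 = True and propagate.
  then p2 is forced to True.
  then p12 is forced to True.
Branch on p5: take p5 = False.
  then p10 is forced to False.
  then p6 is forced to True.
The remaining clauses are satisfied by p7 = False, p8 = True, p9 = False, p11 = True.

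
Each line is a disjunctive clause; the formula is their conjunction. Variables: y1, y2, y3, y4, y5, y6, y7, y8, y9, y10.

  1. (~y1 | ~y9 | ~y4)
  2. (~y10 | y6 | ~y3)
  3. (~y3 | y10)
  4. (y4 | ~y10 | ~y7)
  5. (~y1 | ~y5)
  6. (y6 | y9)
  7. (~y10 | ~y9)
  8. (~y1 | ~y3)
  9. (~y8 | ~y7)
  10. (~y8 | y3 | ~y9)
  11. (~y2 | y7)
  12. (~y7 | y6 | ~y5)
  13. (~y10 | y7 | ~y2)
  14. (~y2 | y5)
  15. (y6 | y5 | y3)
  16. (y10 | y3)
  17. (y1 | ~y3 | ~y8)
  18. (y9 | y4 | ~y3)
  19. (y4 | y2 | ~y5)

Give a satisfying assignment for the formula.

y1=T, y2=F, y3=F, y4=F, y5=F, y6=T, y7=F, y8=T, y9=F, y10=T

y6 occurs only positively in the remaining clauses — set y6 = True.
Branch on y1: take y1 = True.
  then y5 is forced to False.
  then y3 is forced to False.
  then y2 is forced to False.
  then y10 is forced to True.
  then y9 is forced to False.
For the remaining variables, y4 = False, y7 = False, y8 = True works.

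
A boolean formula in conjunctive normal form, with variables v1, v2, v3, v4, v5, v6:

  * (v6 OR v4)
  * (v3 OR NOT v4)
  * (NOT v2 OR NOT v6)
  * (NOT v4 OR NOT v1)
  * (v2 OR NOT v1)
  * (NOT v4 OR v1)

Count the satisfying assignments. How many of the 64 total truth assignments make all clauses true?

4

Satisfying assignments:
  v1=0 v2=0 v3=0 v4=0 v5=0 v6=1
  v1=0 v2=0 v3=0 v4=0 v5=1 v6=1
  v1=0 v2=0 v3=1 v4=0 v5=0 v6=1
  v1=0 v2=0 v3=1 v4=0 v5=1 v6=1
That's 4 in total.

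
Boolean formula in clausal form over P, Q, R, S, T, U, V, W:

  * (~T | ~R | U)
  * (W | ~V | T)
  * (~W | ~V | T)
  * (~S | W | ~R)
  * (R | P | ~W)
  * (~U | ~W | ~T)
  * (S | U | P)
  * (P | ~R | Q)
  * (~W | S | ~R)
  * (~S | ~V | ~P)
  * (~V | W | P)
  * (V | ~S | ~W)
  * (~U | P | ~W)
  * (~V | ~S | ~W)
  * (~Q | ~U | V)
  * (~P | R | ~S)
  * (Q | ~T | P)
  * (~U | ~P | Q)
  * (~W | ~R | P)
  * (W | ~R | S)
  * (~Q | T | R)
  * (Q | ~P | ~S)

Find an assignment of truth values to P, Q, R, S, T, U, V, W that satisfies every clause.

P=False, Q=False, R=False, S=True, T=False, U=True, V=False, W=False

Try P = False.
For the remaining variables, Q = False, R = False, S = True, T = False, U = True, V = False, W = False works.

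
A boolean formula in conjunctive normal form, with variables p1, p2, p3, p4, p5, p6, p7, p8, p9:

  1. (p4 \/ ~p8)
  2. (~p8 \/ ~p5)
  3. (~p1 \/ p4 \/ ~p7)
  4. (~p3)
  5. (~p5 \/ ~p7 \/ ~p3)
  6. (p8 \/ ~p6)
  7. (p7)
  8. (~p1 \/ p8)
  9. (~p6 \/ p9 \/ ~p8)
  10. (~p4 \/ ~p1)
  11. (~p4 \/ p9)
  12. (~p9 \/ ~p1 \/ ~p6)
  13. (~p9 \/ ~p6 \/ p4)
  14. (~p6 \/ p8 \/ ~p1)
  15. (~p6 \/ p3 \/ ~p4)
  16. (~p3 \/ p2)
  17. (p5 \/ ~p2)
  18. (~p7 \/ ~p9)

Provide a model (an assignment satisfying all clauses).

p1 = 0, p2 = 1, p3 = 0, p4 = 0, p5 = 1, p6 = 0, p7 = 1, p8 = 0, p9 = 0

The clause (~p3) is unit: p3 must be False.
Unit propagation: (p7) forces p7 = True.
The clause (~p9) is unit: p9 must be False.
The clause (~p4) is unit: p4 must be False.
Unit propagation: (~p8) forces p8 = False.
Unit propagation: (~p1) forces p1 = False.
(~p6) is a unit clause, so p6 = False.
Pure literal: p5 appears only positively; assign p5 = True.
p2 is now unconstrained; take p2 = True.
Every clause has at least one true literal under this assignment.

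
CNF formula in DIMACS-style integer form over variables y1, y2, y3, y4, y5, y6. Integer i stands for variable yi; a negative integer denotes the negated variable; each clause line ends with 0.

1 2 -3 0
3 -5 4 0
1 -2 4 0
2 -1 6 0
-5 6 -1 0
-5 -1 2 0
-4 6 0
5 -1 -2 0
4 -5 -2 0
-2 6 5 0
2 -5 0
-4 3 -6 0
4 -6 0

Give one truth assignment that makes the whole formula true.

y1 = 1, y2 = 0, y3 = 1, y4 = 1, y5 = 0, y6 = 1

Check each clause:
  1. (NOT y3 OR y1 OR y2) — y1 is true.
  2. (y3 OR y4 OR NOT y5) — y3 is true.
  3. (y1 OR NOT y2 OR y4) — y1 is true.
  4. (y6 OR y2 OR NOT y1) — y6 is true.
  5. (NOT y1 OR NOT y5 OR y6) — NOT y5 is true.
  6. (NOT y5 OR y2 OR NOT y1) — NOT y5 is true.
  7. (NOT y4 OR y6) — y6 is true.
  8. (NOT y2 OR NOT y1 OR y5) — NOT y2 is true.
  9. (NOT y5 OR NOT y2 OR y4) — NOT y5 is true.
  10. (y5 OR y6 OR NOT y2) — y6 is true.
  11. (y2 OR NOT y5) — NOT y5 is true.
  12. (NOT y6 OR NOT y4 OR y3) — y3 is true.
  13. (y4 OR NOT y6) — y4 is true.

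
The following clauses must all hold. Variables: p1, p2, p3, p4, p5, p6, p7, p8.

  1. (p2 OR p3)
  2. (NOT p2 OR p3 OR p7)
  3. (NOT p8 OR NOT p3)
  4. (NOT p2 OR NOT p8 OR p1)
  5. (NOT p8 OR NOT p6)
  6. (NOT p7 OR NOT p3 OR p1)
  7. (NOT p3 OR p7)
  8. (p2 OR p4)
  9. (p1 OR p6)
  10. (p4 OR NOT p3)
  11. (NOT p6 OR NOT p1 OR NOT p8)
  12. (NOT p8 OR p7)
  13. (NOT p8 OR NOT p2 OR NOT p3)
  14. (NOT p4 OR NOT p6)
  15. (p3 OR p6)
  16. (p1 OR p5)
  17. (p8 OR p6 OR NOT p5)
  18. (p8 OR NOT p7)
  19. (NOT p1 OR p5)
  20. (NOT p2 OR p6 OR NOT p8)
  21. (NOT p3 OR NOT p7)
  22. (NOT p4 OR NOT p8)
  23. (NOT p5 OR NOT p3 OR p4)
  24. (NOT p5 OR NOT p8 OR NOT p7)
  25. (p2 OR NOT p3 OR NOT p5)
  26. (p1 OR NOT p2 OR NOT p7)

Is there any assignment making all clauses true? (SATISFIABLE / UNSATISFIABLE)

p3 = True:
  propagation gives p8=False, p7=True; an empty clause results — contradiction.
p3 = False:
  propagation gives p2=True, p7=True, p6=True, p8=False; an empty clause results — contradiction.
Every branch closes, so no satisfying assignment exists.

UNSATISFIABLE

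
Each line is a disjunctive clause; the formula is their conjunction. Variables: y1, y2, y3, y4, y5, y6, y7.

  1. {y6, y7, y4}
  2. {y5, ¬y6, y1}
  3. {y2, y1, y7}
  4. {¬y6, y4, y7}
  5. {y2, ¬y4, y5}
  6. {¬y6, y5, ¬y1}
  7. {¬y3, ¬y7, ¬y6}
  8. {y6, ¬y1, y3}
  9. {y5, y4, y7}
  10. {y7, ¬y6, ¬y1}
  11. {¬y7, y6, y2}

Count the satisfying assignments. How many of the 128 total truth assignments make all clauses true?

Case analysis on y6 and y7:
  y6=T, y7=T: forces y3=F; y5=T; y1, y2, y4 free → 2^3 = 8.
  y6=T, y7=F: remaining (y1,y2,y3,y4,y5) ∈ {(F,T,F,T,T); (F,T,T,T,T)} — 2.
  y6=F, y7=T: y4, y5 free; 3 ways for (y1,y2,y3) × 2^2 = 12.
  y6=F, y7=F: 7 of the 32 assignments to (y1,y2,y3,y4,y5) work.
Total: 8 + 2 + 12 + 7 = 29.

29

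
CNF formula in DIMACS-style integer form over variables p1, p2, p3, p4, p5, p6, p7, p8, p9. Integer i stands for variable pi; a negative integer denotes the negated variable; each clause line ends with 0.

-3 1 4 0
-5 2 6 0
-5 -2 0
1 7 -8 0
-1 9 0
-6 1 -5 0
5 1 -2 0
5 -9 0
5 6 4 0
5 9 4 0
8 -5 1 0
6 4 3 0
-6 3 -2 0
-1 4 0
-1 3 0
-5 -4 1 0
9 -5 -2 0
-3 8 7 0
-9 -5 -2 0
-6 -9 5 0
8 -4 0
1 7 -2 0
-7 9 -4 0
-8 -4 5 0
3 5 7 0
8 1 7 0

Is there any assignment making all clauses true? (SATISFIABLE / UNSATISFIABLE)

Branch on p1: take p1 = True.
  then p9 is forced to True.
  then p5 is forced to True.
  then p2 is forced to False.
  then p6 is forced to True.
  then p4 is forced to True.
  then p3 is forced to True.
  then p8 is forced to True.
p7 is now unconstrained; take p7 = True.
Every clause has at least one true literal under this assignment.
So p1=T, p2=F, p3=T, p4=T, p5=T, p6=T, p7=T, p8=T, p9=T is a satisfying assignment.

SATISFIABLE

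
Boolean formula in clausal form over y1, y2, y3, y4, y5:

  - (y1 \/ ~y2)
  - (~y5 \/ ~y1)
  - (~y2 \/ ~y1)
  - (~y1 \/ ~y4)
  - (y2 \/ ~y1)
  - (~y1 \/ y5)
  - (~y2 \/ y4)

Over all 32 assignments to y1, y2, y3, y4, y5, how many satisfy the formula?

8

Case analysis on y1 and y2:
  y1=1, y2=1: a clause becomes empty — 0.
  y1=1, y2=0: a clause becomes empty — 0.
  y1=0, y2=1: a clause becomes empty — 0.
  y1=0, y2=0: y3, y4, y5 free → 2^3 = 8.
Total: 0 + 0 + 0 + 8 = 8.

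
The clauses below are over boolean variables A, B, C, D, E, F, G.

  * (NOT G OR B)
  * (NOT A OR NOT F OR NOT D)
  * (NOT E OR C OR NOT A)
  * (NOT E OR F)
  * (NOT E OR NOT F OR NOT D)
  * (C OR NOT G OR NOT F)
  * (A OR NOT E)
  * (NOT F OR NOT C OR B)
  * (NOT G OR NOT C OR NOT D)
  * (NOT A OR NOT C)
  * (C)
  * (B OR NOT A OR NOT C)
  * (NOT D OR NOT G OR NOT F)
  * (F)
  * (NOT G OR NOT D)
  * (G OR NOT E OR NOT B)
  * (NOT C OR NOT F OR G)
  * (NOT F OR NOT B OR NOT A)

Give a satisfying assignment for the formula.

A=F, B=T, C=T, D=F, E=F, F=T, G=T

Unit propagation: (C) forces C = True.
The clause (NOT A) is unit: A must be False.
The clause (NOT E) is unit: E must be False.
The clause (F) is unit: F must be True.
Unit propagation: (B) forces B = True.
The clause (G) is unit: G must be True.
Unit propagation: (NOT D) forces D = False.
Every clause has at least one true literal under this assignment.
Check each clause:
  1. (NOT G OR B) — B is true.
  2. (NOT D OR NOT F OR NOT A) — NOT D is true.
  3. (NOT E OR C OR NOT A) — C is true.
  4. (NOT E OR F) — NOT E is true.
  5. (NOT E OR NOT D OR NOT F) — NOT E is true.
  6. (C OR NOT F OR NOT G) — C is true.
  7. (NOT E OR A) — NOT E is true.
  8. (B OR NOT C OR NOT F) — B is true.
  9. (NOT G OR NOT D OR NOT C) — NOT D is true.
  10. (NOT A OR NOT C) — NOT A is true.
  11. (C) — C is true.
  12. (NOT A OR NOT C OR B) — B is true.
  13. (NOT G OR NOT D OR NOT F) — NOT D is true.
  14. (F) — F is true.
  15. (NOT G OR NOT D) — NOT D is true.
  16. (NOT E OR NOT B OR G) — NOT E is true.
  17. (G OR NOT F OR NOT C) — G is true.
  18. (NOT B OR NOT F OR NOT A) — NOT A is true.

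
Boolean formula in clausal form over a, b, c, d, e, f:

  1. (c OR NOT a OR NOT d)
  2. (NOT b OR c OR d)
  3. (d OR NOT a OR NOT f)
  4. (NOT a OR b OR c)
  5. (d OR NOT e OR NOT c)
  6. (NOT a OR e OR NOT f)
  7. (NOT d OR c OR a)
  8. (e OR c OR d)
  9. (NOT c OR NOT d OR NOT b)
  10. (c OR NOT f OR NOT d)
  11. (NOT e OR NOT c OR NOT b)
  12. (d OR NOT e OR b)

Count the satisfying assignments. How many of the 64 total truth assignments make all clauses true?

13

Split on c, then d.
  c=1, d=1: 7 of the 16 assignments to (a,b,e,f) work.
  c=1, d=0: b free; 3 ways for (a,e,f) × 2^1 = 6.
  c=0, d=1: a clause becomes empty — 0.
  c=0, d=0: a clause becomes empty — 0.
Total: 7 + 6 + 0 + 0 = 13.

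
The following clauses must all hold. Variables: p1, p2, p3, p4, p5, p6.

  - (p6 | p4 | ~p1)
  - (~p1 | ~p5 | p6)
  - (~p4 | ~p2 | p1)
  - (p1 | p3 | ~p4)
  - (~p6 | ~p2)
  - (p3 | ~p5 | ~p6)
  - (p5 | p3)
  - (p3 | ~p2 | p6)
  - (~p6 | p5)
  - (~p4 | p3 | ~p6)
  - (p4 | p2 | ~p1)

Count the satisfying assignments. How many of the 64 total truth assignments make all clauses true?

12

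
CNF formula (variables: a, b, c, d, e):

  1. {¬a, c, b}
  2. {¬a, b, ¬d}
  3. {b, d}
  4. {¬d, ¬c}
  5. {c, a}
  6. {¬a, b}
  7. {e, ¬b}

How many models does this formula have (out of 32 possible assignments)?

4

The models are:
  a=0 b=1 c=1 d=0 e=1
  a=1 b=1 c=0 d=0 e=1
  a=1 b=1 c=0 d=1 e=1
  a=1 b=1 c=1 d=0 e=1
Count: 4.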